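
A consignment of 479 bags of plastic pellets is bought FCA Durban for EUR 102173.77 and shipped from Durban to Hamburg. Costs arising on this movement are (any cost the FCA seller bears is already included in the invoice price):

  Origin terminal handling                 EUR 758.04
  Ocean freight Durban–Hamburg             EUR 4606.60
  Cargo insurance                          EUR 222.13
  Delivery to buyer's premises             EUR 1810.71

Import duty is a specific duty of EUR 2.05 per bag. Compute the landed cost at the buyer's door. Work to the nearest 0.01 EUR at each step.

FCA: the seller delivers export-cleared goods to the carrier; the buyer bears costs from that point.
CIF value = FCA price + origin terminal + freight + insurance = 102173.77 + 758.04 + 4606.60 + 222.13 = 107760.54
Import duty = 479 × 2.05 = 981.95
Buyer bears: origin terminal 758.04 + freight 4606.60 + insurance 222.13 + delivery 1810.71 + duty 981.95 = 8379.43
Landed cost = invoice 102173.77 + 8379.43 = 110553.20

Total landed cost: EUR 110553.20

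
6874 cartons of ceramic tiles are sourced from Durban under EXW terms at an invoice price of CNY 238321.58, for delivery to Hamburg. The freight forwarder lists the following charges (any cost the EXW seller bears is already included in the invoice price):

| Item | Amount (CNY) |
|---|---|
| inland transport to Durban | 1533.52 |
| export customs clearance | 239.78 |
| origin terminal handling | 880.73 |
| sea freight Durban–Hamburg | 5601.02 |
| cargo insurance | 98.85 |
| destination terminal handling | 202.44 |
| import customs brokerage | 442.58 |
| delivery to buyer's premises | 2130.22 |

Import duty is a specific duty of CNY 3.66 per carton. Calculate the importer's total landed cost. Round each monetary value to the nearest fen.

Total landed cost: CNY 274609.56

EXW: the seller makes goods available at their premises; the buyer bears all onward costs.
CIF value = EXW price + inland to port + export clearance + origin terminal + freight + insurance = 238321.58 + 1533.52 + 239.78 + 880.73 + 5601.02 + 98.85 = 246675.48
Import duty = 6874 × 3.66 = 25158.84
Buyer bears: inland to port 1533.52 + export clearance 239.78 + origin terminal 880.73 + freight 5601.02 + insurance 98.85 + destination terminal 202.44 + brokerage 442.58 + delivery 2130.22 + duty 25158.84 = 36287.98
Landed cost = invoice 238321.58 + 36287.98 = 274609.56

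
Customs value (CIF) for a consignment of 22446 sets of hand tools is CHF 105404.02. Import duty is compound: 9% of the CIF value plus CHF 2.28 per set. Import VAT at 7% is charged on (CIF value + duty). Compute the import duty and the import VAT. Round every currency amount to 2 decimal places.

Ad valorem component: 105404.02 × 9% = 9486.36
Specific component: 22446 × 2.28 = 51176.88
Import duty = 9486.36 + 51176.88 = 60663.24
VAT base = CIF + duty = 105404.02 + 60663.24 = 166067.26
Import VAT = 166067.26 × 7% = 11624.71

Import duty: CHF 60663.24; import VAT: CHF 11624.71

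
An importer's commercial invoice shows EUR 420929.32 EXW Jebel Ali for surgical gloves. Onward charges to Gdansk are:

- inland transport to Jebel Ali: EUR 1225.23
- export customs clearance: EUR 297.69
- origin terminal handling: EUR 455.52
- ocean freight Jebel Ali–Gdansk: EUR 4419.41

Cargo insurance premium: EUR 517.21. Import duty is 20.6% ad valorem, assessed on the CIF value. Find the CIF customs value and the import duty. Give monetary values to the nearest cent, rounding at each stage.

CIF = EXW price + pre-shipment costs + freight + insurance
CIF = 420929.32 + 1225.23 + 297.69 + 455.52 + 4419.41 + 517.21 = 427844.38
Import duty = 427844.38 × 20.6% = 88135.94

CIF value: EUR 427844.38; import duty: EUR 88135.94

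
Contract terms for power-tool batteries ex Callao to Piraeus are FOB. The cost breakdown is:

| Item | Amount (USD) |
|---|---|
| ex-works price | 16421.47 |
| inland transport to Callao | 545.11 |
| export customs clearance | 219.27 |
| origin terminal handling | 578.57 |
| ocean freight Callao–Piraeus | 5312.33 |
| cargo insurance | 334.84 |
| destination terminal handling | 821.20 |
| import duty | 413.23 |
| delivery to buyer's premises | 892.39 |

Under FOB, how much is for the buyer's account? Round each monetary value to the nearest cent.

Buyer's account: USD 7773.99

FOB: the seller bears costs until goods are on board at the origin port; the buyer bears freight, insurance and all costs thereafter.
Seller's account: goods 16421.47 + inland to port 545.11 + export clearance 219.27 + origin terminal 578.57 = 17764.42
Buyer's account: freight 5312.33 + insurance 334.84 + destination terminal 821.20 + duty 413.23 + delivery 892.39 = 7773.99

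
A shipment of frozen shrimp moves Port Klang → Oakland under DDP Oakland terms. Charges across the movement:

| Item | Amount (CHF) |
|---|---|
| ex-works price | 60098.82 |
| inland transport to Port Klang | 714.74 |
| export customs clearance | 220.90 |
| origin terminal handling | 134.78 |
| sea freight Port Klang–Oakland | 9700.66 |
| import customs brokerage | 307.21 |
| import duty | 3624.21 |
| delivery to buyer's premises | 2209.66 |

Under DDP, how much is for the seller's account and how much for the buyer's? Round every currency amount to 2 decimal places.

Seller: CHF 77010.98; buyer: CHF 0.00

DDP: the seller bears all costs including import duty.
Seller's account: goods 60098.82 + inland to port 714.74 + export clearance 220.90 + origin terminal 134.78 + freight 9700.66 + brokerage 307.21 + duty 3624.21 + delivery 2209.66 = 77010.98
Buyer's account: 0.00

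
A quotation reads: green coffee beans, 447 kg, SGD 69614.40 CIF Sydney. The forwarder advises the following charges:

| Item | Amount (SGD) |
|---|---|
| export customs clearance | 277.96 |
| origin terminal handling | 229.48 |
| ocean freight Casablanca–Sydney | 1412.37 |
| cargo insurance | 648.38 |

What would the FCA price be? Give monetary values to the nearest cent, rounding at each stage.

FCA price: SGD 67324.17

Not relevant to the conversion: export clearance — on the seller under both CIF and FCA; already in the CIF price and stays in the FCA price.
From CIF to FCA, the seller no longer bears: origin terminal, freight, insurance.
FCA price = 69614.40 − 229.48 − 1412.37 − 648.38 = 67324.17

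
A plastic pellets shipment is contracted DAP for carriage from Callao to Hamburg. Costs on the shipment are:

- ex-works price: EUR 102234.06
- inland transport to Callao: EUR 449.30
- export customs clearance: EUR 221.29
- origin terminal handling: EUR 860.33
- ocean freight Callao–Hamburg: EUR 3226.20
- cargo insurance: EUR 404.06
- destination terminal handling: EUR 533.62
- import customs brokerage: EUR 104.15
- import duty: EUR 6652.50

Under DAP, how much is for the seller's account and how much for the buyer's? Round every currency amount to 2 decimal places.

Seller: EUR 107928.86; buyer: EUR 6756.65

DAP: the seller bears all costs to the named destination except import duty and clearance.
Seller's account: goods 102234.06 + inland to port 449.30 + export clearance 221.29 + origin terminal 860.33 + freight 3226.20 + insurance 404.06 + destination terminal 533.62 = 107928.86
Buyer's account: brokerage 104.15 + duty 6652.50 = 6756.65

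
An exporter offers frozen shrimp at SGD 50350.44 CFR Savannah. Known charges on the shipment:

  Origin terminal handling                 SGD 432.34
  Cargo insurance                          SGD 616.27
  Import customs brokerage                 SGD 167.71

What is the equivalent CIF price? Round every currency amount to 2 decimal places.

CIF price: SGD 50966.71

Not relevant to the conversion: origin terminal — on the seller under both CFR and CIF; already in the CFR price and stays in the CIF price. brokerage — on the buyer under both terms; not part of either seller's price.
From CFR to CIF, the seller additionally bears: insurance.
CIF price = 50350.44 + 616.27 = 50966.71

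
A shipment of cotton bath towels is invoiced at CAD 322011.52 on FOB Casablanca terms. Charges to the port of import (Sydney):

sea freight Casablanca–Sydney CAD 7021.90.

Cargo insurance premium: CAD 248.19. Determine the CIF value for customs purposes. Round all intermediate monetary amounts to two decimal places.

CIF value: CAD 329281.61

CIF = FOB price + freight + insurance
CIF = 322011.52 + 7021.90 + 248.19 = 329281.61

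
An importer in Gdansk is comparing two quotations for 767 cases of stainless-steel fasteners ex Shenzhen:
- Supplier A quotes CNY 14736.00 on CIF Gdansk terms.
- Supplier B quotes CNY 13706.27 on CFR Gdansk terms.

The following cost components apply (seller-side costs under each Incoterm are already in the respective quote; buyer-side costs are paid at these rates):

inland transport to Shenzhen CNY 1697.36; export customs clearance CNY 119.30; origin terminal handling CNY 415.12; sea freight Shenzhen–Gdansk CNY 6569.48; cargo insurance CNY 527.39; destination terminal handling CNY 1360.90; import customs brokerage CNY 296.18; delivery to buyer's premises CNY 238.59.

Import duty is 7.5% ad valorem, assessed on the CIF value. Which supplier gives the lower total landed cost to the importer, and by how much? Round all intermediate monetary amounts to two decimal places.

Supplier A (CIF):
The CIF price already equals the CIF value: 14736.00
Import duty = 14736.00 × 7.5% = 1105.20
Buyer bears (A): 1360.90 + 296.18 + 238.59 = 1895.67
Landed cost (A) = invoice 14736.00 + 1895.67 + duty 1105.20 = 17736.87
Supplier B (CFR):
CIF value = CFR price + insurance = 13706.27 + 527.39 = 14233.66
Import duty = 14233.66 × 7.5% = 1067.52
Buyer bears (B): 527.39 + 1360.90 + 296.18 + 238.59 = 2423.06
Landed cost (B) = invoice 13706.27 + 2423.06 + duty 1067.52 = 17196.85
Difference = |17736.87 − 17196.85| = 540.02

Supplier B is cheaper by CNY 540.02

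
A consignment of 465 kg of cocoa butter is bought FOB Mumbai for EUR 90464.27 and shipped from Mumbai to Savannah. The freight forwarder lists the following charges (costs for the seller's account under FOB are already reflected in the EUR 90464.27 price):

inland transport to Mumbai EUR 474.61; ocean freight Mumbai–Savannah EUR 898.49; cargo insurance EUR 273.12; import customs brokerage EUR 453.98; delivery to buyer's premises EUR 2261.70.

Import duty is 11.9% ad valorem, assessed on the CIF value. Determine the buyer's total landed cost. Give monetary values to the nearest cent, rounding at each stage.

FOB: the seller bears costs until goods are on board at the origin port; the buyer bears freight, insurance and all costs thereafter.
Already in the invoice (seller's account under FOB): inland to port — exclude.
CIF value = FOB price + freight + insurance = 90464.27 + 898.49 + 273.12 = 91635.88
Import duty = 91635.88 × 11.9% = 10904.67
Buyer bears: freight 898.49 + insurance 273.12 + brokerage 453.98 + delivery 2261.70 + duty 10904.67 = 14791.96
Landed cost = invoice 90464.27 + 14791.96 = 105256.23

Total landed cost: EUR 105256.23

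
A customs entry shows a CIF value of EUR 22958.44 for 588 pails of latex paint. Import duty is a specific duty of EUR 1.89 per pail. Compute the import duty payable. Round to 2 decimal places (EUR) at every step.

Import duty: EUR 1111.32

Import duty = 588 × 1.89 = 1111.32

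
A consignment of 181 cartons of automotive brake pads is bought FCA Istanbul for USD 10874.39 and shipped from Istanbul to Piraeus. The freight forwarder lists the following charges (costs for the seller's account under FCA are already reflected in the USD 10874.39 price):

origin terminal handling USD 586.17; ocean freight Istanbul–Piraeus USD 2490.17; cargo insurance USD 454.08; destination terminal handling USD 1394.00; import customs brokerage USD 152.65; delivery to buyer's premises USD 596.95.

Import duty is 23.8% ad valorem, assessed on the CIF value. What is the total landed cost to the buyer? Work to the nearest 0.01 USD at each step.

Total landed cost: USD 19976.75

FCA: the seller delivers export-cleared goods to the carrier; the buyer bears costs from that point.
CIF value = FCA price + origin terminal + freight + insurance = 10874.39 + 586.17 + 2490.17 + 454.08 = 14404.81
Import duty = 14404.81 × 23.8% = 3428.34
Buyer bears: origin terminal 586.17 + freight 2490.17 + insurance 454.08 + destination terminal 1394.00 + brokerage 152.65 + delivery 596.95 + duty 3428.34 = 9102.36
Landed cost = invoice 10874.39 + 9102.36 = 19976.75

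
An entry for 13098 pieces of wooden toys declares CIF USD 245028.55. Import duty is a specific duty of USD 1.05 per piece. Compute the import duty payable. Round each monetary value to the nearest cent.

Import duty = 13098 × 1.05 = 13752.90

Import duty: USD 13752.90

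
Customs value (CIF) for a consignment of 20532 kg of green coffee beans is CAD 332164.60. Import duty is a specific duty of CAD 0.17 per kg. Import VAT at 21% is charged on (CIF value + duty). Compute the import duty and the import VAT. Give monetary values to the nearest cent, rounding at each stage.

Import duty = 20532 × 0.17 = 3490.44
VAT base = CIF + duty = 332164.60 + 3490.44 = 335655.04
Import VAT = 335655.04 × 21% = 70487.56

Import duty: CAD 3490.44; import VAT: CAD 70487.56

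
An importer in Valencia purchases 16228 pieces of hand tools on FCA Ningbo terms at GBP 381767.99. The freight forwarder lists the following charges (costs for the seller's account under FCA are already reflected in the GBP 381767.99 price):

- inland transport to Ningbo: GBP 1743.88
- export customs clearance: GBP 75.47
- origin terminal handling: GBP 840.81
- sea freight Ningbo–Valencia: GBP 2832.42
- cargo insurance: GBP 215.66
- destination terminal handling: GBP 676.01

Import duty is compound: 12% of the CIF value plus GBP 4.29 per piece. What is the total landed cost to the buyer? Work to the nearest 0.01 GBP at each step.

Total landed cost: GBP 502229.84

FCA: the seller delivers export-cleared goods to the carrier; the buyer bears costs from that point.
Already in the invoice (seller's account under FCA): inland to port, export clearance — exclude.
CIF value = FCA price + origin terminal + freight + insurance = 381767.99 + 840.81 + 2832.42 + 215.66 = 385656.88
Ad valorem component: 385656.88 × 12% = 46278.83
Specific component: 16228 × 4.29 = 69618.12
Import duty = 46278.83 + 69618.12 = 115896.95
Buyer bears: origin terminal 840.81 + freight 2832.42 + insurance 215.66 + destination terminal 676.01 + duty 115896.95 = 120461.85
Landed cost = invoice 381767.99 + 120461.85 = 502229.84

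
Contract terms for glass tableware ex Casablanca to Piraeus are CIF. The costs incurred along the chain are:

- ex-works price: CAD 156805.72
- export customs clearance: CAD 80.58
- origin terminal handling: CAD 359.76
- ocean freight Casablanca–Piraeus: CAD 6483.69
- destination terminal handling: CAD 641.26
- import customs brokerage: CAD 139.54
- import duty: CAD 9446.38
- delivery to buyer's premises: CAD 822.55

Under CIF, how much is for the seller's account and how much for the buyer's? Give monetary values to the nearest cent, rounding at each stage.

Seller: CAD 163729.75; buyer: CAD 11049.73

CIF: the seller pays costs through ocean freight and marine insurance to the destination port.
Seller's account: goods 156805.72 + export clearance 80.58 + origin terminal 359.76 + freight 6483.69 = 163729.75
Buyer's account: destination terminal 641.26 + brokerage 139.54 + duty 9446.38 + delivery 822.55 = 11049.73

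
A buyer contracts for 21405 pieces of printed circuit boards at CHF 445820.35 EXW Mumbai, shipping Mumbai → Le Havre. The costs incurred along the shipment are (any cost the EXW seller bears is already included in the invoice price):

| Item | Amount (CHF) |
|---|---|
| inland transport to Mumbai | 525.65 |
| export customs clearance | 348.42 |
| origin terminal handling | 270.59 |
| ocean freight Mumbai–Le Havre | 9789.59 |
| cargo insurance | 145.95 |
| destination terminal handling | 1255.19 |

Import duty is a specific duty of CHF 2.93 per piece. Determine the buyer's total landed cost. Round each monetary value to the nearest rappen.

EXW: the seller makes goods available at their premises; the buyer bears all onward costs.
CIF value = EXW price + inland to port + export clearance + origin terminal + freight + insurance = 445820.35 + 525.65 + 348.42 + 270.59 + 9789.59 + 145.95 = 456900.55
Import duty = 21405 × 2.93 = 62716.65
Buyer bears: inland to port 525.65 + export clearance 348.42 + origin terminal 270.59 + freight 9789.59 + insurance 145.95 + destination terminal 1255.19 + duty 62716.65 = 75052.04
Landed cost = invoice 445820.35 + 75052.04 = 520872.39

Total landed cost: CHF 520872.39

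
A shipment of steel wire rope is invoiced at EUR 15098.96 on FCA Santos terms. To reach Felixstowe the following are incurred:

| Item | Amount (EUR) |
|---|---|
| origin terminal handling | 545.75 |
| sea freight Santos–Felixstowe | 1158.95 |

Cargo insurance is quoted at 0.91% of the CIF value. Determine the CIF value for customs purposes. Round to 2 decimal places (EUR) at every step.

CIF value: EUR 16957.98

Let C be the CIF value. C = FCA price + pre-shipment costs + freight + 0.91% × C
C − 0.91% × C = 15098.96 + 545.75 + 1158.95
0.9909 × C = 16803.66
C = 16803.66 / 0.9909 = 16957.98
Insurance premium = 0.91% × 16957.98 = 154.32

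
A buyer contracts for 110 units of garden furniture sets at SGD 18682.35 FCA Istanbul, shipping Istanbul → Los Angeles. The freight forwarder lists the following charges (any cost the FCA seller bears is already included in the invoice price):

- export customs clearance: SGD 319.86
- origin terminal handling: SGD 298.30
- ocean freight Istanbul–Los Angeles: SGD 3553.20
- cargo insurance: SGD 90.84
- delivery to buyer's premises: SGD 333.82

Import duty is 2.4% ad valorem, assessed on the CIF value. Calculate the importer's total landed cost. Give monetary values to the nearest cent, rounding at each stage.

Total landed cost: SGD 23501.50

FCA: the seller delivers export-cleared goods to the carrier; the buyer bears costs from that point.
Already in the invoice (seller's account under FCA): export clearance — exclude.
CIF value = FCA price + origin terminal + freight + insurance = 18682.35 + 298.30 + 3553.20 + 90.84 = 22624.69
Import duty = 22624.69 × 2.4% = 542.99
Buyer bears: origin terminal 298.30 + freight 3553.20 + insurance 90.84 + delivery 333.82 + duty 542.99 = 4819.15
Landed cost = invoice 18682.35 + 4819.15 = 23501.50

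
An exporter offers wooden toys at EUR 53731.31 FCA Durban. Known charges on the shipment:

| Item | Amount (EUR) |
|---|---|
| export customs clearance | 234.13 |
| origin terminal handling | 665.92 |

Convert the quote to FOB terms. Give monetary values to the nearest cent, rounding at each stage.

FOB price: EUR 54397.23

Not relevant to the conversion: export clearance — on the seller under both FCA and FOB; already in the FCA price and stays in the FOB price.
From FCA to FOB, the seller additionally bears: origin terminal.
FOB price = 53731.31 + 665.92 = 54397.23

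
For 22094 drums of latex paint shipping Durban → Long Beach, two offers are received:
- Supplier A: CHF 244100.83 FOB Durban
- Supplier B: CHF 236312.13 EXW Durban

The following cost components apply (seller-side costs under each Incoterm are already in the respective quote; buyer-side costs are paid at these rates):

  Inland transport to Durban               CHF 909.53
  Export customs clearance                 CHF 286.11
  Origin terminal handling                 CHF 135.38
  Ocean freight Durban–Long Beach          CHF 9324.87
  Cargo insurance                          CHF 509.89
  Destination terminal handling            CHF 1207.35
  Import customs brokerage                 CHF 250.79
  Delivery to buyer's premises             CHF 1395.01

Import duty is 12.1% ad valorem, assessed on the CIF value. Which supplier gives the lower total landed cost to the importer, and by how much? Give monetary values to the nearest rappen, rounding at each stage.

Supplier A (FOB):
CIF value = FOB price + freight + insurance = 244100.83 + 9324.87 + 509.89 = 253935.59
Import duty = 253935.59 × 12.1% = 30726.21
Buyer bears (A): 9324.87 + 509.89 + 1207.35 + 250.79 + 1395.01 = 12687.91
Landed cost (A) = invoice 244100.83 + 12687.91 + duty 30726.21 = 287514.95
Supplier B (EXW):
CIF value = EXW price + inland to port + export clearance + origin terminal + freight + insurance = 236312.13 + 909.53 + 286.11 + 135.38 + 9324.87 + 509.89 = 247477.91
Import duty = 247477.91 × 12.1% = 29944.83
Buyer bears (B): 909.53 + 286.11 + 135.38 + 9324.87 + 509.89 + 1207.35 + 250.79 + 1395.01 = 14018.93
Landed cost (B) = invoice 236312.13 + 14018.93 + duty 29944.83 = 280275.89
Difference = |287514.95 − 280275.89| = 7239.06

Supplier B is cheaper by CHF 7239.06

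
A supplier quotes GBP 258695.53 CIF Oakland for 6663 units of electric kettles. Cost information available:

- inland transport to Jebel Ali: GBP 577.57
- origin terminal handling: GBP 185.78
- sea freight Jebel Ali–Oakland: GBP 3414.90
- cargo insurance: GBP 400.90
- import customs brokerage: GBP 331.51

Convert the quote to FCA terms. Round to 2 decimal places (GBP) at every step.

FCA price: GBP 254693.95

Not relevant to the conversion: inland to port — on the seller under both CIF and FCA; already in the CIF price and stays in the FCA price. brokerage — on the buyer under both terms; not part of either seller's price.
From CIF to FCA, the seller no longer bears: origin terminal, freight, insurance.
FCA price = 258695.53 − 185.78 − 3414.90 − 400.90 = 254693.95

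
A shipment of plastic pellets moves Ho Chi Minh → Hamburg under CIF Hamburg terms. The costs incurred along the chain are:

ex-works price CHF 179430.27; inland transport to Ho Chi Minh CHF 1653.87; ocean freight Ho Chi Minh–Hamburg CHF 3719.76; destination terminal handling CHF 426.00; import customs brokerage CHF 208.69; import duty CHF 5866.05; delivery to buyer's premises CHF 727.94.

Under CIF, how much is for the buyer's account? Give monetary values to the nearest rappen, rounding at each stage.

Buyer's account: CHF 7228.68

CIF: the seller pays costs through ocean freight and marine insurance to the destination port.
Seller's account: goods 179430.27 + inland to port 1653.87 + freight 3719.76 = 184803.90
Buyer's account: destination terminal 426.00 + brokerage 208.69 + duty 5866.05 + delivery 727.94 = 7228.68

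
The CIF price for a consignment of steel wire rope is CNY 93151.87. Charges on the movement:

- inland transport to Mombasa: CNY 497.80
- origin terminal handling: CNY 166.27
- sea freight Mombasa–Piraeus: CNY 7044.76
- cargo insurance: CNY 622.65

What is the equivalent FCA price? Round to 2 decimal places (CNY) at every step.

Not relevant to the conversion: inland to port — on the seller under both CIF and FCA; already in the CIF price and stays in the FCA price.
From CIF to FCA, the seller no longer bears: origin terminal, freight, insurance.
FCA price = 93151.87 − 166.27 − 7044.76 − 622.65 = 85318.19

FCA price: CNY 85318.19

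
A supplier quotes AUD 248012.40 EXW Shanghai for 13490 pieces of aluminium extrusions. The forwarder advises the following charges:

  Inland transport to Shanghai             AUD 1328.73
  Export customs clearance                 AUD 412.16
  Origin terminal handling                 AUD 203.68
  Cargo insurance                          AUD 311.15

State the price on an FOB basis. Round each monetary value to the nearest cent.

FOB price: AUD 249956.97

Not relevant to the conversion: insurance — on the buyer under both terms; not part of either seller's price.
From EXW to FOB, the seller additionally bears: inland to port, export clearance, origin terminal.
FOB price = 248012.40 + 1328.73 + 412.16 + 203.68 = 249956.97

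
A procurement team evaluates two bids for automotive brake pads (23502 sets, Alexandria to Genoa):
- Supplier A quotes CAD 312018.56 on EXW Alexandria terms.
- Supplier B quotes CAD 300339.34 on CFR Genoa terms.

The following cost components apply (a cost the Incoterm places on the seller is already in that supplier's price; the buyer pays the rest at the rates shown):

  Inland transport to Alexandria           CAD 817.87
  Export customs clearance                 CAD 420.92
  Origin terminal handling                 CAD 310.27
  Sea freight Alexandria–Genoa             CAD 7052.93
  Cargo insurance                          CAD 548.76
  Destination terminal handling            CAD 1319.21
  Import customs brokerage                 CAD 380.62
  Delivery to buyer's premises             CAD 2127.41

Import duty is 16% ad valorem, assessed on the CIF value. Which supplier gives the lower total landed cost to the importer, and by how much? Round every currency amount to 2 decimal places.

Supplier B is cheaper by CAD 23526.20

Supplier A (EXW):
CIF value = EXW price + inland to port + export clearance + origin terminal + freight + insurance = 312018.56 + 817.87 + 420.92 + 310.27 + 7052.93 + 548.76 = 321169.31
Import duty = 321169.31 × 16% = 51387.09
Buyer bears (A): 817.87 + 420.92 + 310.27 + 7052.93 + 548.76 + 1319.21 + 380.62 + 2127.41 = 12977.99
Landed cost (A) = invoice 312018.56 + 12977.99 + duty 51387.09 = 376383.64
Supplier B (CFR):
CIF value = CFR price + insurance = 300339.34 + 548.76 = 300888.10
Import duty = 300888.10 × 16% = 48142.10
Buyer bears (B): 548.76 + 1319.21 + 380.62 + 2127.41 = 4376.00
Landed cost (B) = invoice 300339.34 + 4376.00 + duty 48142.10 = 352857.44
Difference = |376383.64 − 352857.44| = 23526.20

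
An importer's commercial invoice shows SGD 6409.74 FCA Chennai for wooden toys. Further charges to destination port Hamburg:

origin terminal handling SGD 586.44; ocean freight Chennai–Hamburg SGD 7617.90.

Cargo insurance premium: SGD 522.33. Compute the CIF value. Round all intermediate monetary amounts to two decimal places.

CIF = FCA price + pre-shipment costs + freight + insurance
CIF = 6409.74 + 586.44 + 7617.90 + 522.33 = 15136.41

CIF value: SGD 15136.41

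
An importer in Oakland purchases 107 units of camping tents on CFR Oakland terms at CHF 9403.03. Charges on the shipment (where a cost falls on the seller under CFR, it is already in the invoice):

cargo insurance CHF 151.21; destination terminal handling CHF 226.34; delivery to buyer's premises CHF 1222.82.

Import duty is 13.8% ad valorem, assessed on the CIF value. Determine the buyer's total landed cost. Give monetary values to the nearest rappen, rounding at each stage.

Total landed cost: CHF 12321.89

CFR: the seller pays costs through ocean freight to the destination port, but not insurance.
CIF value = CFR price + insurance = 9403.03 + 151.21 = 9554.24
Import duty = 9554.24 × 13.8% = 1318.49
Buyer bears: insurance 151.21 + destination terminal 226.34 + delivery 1222.82 + duty 1318.49 = 2918.86
Landed cost = invoice 9403.03 + 2918.86 = 12321.89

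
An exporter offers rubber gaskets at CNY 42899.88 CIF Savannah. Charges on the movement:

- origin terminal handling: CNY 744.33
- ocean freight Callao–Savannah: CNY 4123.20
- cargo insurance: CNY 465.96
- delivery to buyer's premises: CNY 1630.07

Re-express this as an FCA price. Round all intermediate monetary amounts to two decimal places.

Not relevant to the conversion: delivery — on the buyer under both terms; not part of either seller's price.
From CIF to FCA, the seller no longer bears: origin terminal, freight, insurance.
FCA price = 42899.88 − 744.33 − 4123.20 − 465.96 = 37566.39

FCA price: CNY 37566.39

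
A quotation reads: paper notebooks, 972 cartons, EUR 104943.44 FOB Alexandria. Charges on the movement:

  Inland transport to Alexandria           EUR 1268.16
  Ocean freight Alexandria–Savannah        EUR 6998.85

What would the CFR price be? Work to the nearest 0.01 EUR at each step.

Not relevant to the conversion: inland to port — on the seller under both FOB and CFR; already in the FOB price and stays in the CFR price.
From FOB to CFR, the seller additionally bears: freight.
CFR price = 104943.44 + 6998.85 = 111942.29

CFR price: EUR 111942.29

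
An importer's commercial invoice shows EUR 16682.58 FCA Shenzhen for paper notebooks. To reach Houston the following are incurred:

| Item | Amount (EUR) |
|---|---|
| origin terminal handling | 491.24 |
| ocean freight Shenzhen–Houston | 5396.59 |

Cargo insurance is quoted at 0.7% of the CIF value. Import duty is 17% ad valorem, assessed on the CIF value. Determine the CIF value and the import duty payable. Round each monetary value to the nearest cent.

Let C be the CIF value. C = FCA price + pre-shipment costs + freight + 0.7% × C
C − 0.7% × C = 16682.58 + 491.24 + 5396.59
0.993 × C = 22570.41
C = 22570.41 / 0.993 = 22729.52
Insurance premium = 0.7% × 22729.52 = 159.11
Import duty = 22729.52 × 17% = 3864.02

CIF value: EUR 22729.52; import duty: EUR 3864.02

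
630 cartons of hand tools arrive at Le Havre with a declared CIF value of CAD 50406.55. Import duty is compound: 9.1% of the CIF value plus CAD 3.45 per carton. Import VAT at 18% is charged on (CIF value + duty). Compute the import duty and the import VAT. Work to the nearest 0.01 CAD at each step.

Ad valorem component: 50406.55 × 9.1% = 4587.00
Specific component: 630 × 3.45 = 2173.50
Import duty = 4587.00 + 2173.50 = 6760.50
VAT base = CIF + duty = 50406.55 + 6760.50 = 57167.05
Import VAT = 57167.05 × 18% = 10290.07

Import duty: CAD 6760.50; import VAT: CAD 10290.07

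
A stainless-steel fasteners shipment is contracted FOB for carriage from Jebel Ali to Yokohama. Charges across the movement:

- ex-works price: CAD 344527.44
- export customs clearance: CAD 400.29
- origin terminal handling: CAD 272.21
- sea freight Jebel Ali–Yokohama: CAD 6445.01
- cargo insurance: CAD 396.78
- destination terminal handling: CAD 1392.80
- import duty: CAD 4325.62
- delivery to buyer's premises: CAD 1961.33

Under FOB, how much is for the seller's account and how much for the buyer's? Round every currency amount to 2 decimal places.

Seller: CAD 345199.94; buyer: CAD 14521.54

FOB: the seller bears costs until goods are on board at the origin port; the buyer bears freight, insurance and all costs thereafter.
Seller's account: goods 344527.44 + export clearance 400.29 + origin terminal 272.21 = 345199.94
Buyer's account: freight 6445.01 + insurance 396.78 + destination terminal 1392.80 + duty 4325.62 + delivery 1961.33 = 14521.54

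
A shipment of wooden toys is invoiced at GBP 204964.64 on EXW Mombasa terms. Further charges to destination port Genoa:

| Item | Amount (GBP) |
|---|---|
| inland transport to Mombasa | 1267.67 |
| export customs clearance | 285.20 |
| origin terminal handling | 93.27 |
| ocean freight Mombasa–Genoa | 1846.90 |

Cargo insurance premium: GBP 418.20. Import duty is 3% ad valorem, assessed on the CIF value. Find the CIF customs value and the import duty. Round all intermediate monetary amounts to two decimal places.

CIF = EXW price + pre-shipment costs + freight + insurance
CIF = 204964.64 + 1267.67 + 285.20 + 93.27 + 1846.90 + 418.20 = 208875.88
Import duty = 208875.88 × 3% = 6266.28

CIF value: GBP 208875.88; import duty: GBP 6266.28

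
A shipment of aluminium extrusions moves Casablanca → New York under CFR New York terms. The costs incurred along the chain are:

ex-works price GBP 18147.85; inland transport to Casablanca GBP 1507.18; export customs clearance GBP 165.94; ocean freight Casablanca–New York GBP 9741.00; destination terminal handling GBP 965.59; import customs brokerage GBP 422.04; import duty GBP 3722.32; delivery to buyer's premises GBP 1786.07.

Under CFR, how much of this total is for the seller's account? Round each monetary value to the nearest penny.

CFR: the seller pays costs through ocean freight to the destination port, but not insurance.
Seller's account: goods 18147.85 + inland to port 1507.18 + export clearance 165.94 + freight 9741.00 = 29561.97
Buyer's account: destination terminal 965.59 + brokerage 422.04 + duty 3722.32 + delivery 1786.07 = 6896.02

Seller's account: GBP 29561.97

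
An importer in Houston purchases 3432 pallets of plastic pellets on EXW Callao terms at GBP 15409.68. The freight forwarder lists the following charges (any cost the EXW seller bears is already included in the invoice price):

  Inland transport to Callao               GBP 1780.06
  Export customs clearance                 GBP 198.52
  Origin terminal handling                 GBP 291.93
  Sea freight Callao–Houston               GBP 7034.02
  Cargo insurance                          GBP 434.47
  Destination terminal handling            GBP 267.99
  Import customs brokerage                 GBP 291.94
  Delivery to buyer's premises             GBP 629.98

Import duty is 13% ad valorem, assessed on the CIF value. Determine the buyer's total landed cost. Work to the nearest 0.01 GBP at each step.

Total landed cost: GBP 29607.92

EXW: the seller makes goods available at their premises; the buyer bears all onward costs.
CIF value = EXW price + inland to port + export clearance + origin terminal + freight + insurance = 15409.68 + 1780.06 + 198.52 + 291.93 + 7034.02 + 434.47 = 25148.68
Import duty = 25148.68 × 13% = 3269.33
Buyer bears: inland to port 1780.06 + export clearance 198.52 + origin terminal 291.93 + freight 7034.02 + insurance 434.47 + destination terminal 267.99 + brokerage 291.94 + delivery 629.98 + duty 3269.33 = 14198.24
Landed cost = invoice 15409.68 + 14198.24 = 29607.92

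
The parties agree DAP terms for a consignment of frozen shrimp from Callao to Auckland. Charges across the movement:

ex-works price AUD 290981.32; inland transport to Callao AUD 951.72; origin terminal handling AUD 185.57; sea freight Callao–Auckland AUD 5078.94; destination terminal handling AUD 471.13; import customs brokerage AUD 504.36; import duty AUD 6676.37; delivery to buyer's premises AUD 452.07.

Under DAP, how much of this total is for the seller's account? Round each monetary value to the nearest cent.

Seller's account: AUD 298120.75

DAP: the seller bears all costs to the named destination except import duty and clearance.
Seller's account: goods 290981.32 + inland to port 951.72 + origin terminal 185.57 + freight 5078.94 + destination terminal 471.13 + delivery 452.07 = 298120.75
Buyer's account: brokerage 504.36 + duty 6676.37 = 7180.73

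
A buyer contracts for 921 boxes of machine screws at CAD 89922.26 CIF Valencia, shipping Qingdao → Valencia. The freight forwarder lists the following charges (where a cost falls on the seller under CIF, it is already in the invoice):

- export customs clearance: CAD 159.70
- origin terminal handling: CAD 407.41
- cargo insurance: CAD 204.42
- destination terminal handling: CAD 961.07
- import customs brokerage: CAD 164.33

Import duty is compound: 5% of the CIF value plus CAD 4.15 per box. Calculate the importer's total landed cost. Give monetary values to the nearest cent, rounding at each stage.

Total landed cost: CAD 99365.92

CIF: the seller pays costs through ocean freight and marine insurance to the destination port.
Already in the invoice (seller's account under CIF): export clearance, origin terminal, insurance — exclude.
The CIF price already equals the CIF value: 89922.26
Ad valorem component: 89922.26 × 5% = 4496.11
Specific component: 921 × 4.15 = 3822.15
Import duty = 4496.11 + 3822.15 = 8318.26
Buyer bears: destination terminal 961.07 + brokerage 164.33 + duty 8318.26 = 9443.66
Landed cost = invoice 89922.26 + 9443.66 = 99365.92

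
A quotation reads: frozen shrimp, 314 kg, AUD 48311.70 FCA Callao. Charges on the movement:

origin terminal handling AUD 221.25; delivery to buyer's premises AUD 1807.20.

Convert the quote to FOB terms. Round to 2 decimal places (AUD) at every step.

Not relevant to the conversion: delivery — on the buyer under both terms; not part of either seller's price.
From FCA to FOB, the seller additionally bears: origin terminal.
FOB price = 48311.70 + 221.25 = 48532.95

FOB price: AUD 48532.95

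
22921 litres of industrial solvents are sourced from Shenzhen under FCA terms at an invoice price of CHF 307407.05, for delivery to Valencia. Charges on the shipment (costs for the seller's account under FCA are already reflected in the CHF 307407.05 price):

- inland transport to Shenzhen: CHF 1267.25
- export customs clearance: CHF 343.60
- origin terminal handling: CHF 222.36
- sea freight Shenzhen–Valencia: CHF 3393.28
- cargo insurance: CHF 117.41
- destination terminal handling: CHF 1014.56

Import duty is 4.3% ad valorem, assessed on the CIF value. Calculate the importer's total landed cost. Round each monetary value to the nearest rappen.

FCA: the seller delivers export-cleared goods to the carrier; the buyer bears costs from that point.
Already in the invoice (seller's account under FCA): inland to port, export clearance — exclude.
CIF value = FCA price + origin terminal + freight + insurance = 307407.05 + 222.36 + 3393.28 + 117.41 = 311140.10
Import duty = 311140.10 × 4.3% = 13379.02
Buyer bears: origin terminal 222.36 + freight 3393.28 + insurance 117.41 + destination terminal 1014.56 + duty 13379.02 = 18126.63
Landed cost = invoice 307407.05 + 18126.63 = 325533.68

Total landed cost: CHF 325533.68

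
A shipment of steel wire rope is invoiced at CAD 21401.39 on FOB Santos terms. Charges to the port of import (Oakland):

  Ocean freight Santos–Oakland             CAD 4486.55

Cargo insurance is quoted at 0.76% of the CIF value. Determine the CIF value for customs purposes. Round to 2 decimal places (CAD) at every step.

Let C be the CIF value. C = FOB price + freight + 0.76% × C
C − 0.76% × C = 21401.39 + 4486.55
0.9924 × C = 25887.94
C = 25887.94 / 0.9924 = 26086.20
Insurance premium = 0.76% × 26086.20 = 198.26

CIF value: CAD 26086.20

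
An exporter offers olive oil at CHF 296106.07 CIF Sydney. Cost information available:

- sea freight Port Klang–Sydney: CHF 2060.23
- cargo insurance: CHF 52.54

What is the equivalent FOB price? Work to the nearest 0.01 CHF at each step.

FOB price: CHF 293993.30

From CIF to FOB, the seller no longer bears: freight, insurance.
FOB price = 296106.07 − 2060.23 − 52.54 = 293993.30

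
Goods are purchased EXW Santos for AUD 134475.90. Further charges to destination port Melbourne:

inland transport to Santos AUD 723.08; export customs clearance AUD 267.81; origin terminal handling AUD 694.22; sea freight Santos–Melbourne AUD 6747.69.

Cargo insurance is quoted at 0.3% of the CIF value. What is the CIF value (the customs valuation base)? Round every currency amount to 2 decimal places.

Let C be the CIF value. C = EXW price + pre-shipment costs + freight + 0.3% × C
C − 0.3% × C = 134475.90 + 723.08 + 267.81 + 694.22 + 6747.69
0.997 × C = 142908.70
C = 142908.70 / 0.997 = 143338.72
Insurance premium = 0.3% × 143338.72 = 430.02

CIF value: AUD 143338.72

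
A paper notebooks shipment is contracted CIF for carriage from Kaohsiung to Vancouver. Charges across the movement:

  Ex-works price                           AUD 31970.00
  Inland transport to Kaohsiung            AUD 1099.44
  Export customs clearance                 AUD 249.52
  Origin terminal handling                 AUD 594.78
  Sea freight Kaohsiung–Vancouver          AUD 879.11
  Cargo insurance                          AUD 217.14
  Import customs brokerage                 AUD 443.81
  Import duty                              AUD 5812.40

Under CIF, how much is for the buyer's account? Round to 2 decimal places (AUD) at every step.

Buyer's account: AUD 6256.21

CIF: the seller pays costs through ocean freight and marine insurance to the destination port.
Seller's account: goods 31970.00 + inland to port 1099.44 + export clearance 249.52 + origin terminal 594.78 + freight 879.11 + insurance 217.14 = 35009.99
Buyer's account: brokerage 443.81 + duty 5812.40 = 6256.21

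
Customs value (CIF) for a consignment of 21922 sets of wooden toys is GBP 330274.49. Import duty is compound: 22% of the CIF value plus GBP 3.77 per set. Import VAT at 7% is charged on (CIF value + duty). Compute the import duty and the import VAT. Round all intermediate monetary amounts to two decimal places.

Ad valorem component: 330274.49 × 22% = 72660.39
Specific component: 21922 × 3.77 = 82645.94
Import duty = 72660.39 + 82645.94 = 155306.33
VAT base = CIF + duty = 330274.49 + 155306.33 = 485580.82
Import VAT = 485580.82 × 7% = 33990.66

Import duty: GBP 155306.33; import VAT: GBP 33990.66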